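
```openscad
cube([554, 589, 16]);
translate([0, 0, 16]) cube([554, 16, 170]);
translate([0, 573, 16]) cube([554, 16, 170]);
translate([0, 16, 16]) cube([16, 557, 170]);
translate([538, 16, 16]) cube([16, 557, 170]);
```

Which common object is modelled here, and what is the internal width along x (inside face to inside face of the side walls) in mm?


An open box. The internal width is 522 mm.

A 554×589 base slab with four walls standing on it — an open box. The base is 554 mm wide and the walls are 16 mm thick, so the internal width is 554 − 2 × 16 = 522 mm.


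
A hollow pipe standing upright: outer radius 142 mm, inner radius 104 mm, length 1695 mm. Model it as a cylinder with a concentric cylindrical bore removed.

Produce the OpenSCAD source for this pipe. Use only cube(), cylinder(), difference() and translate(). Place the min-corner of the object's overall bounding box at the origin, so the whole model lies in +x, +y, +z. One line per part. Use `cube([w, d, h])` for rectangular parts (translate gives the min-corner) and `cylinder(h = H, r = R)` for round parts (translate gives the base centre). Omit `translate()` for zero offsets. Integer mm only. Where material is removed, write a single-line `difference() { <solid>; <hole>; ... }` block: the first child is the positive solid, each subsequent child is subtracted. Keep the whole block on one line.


difference() { translate([142, 142, 0]) cylinder(h = 1695, r = 142); translate([142, 142, 0]) cylinder(h = 1695, r = 104); }


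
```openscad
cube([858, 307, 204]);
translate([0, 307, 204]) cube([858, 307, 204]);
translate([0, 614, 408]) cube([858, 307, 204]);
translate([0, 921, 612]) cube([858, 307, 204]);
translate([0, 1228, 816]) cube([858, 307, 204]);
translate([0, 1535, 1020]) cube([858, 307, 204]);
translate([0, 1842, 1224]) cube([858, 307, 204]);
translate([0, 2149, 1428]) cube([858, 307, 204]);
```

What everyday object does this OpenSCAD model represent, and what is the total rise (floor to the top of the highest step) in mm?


A staircase. The total rise is 1632 mm.

8 identical blocks, each offset up and back from the previous — a staircase. Each step is 204 mm tall and there are 8 of them, so the total rise is 8 × 204 = 1632 mm.


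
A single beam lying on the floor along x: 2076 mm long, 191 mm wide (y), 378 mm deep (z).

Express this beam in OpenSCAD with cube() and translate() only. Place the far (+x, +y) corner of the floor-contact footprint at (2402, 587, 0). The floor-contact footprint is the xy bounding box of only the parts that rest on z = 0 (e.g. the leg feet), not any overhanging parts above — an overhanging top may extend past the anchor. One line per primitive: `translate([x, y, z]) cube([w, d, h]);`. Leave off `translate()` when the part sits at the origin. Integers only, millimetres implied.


translate([326, 396, 0]) cube([2076, 191, 378]);


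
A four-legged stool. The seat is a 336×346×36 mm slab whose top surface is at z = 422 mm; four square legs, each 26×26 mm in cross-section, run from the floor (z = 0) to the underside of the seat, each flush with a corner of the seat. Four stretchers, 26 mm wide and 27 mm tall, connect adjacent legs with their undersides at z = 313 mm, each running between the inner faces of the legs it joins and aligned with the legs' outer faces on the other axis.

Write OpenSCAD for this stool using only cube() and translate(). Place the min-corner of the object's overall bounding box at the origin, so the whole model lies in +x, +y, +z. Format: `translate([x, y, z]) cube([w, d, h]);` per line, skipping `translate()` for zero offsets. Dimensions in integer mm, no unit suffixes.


translate([0, 0, 386]) cube([336, 346, 36]);
cube([26, 26, 386]);
translate([310, 0, 0]) cube([26, 26, 386]);
translate([0, 320, 0]) cube([26, 26, 386]);
translate([310, 320, 0]) cube([26, 26, 386]);
translate([26, 0, 313]) cube([284, 26, 27]);
translate([26, 320, 313]) cube([284, 26, 27]);
translate([0, 26, 313]) cube([26, 294, 27]);
translate([310, 26, 313]) cube([26, 294, 27]);


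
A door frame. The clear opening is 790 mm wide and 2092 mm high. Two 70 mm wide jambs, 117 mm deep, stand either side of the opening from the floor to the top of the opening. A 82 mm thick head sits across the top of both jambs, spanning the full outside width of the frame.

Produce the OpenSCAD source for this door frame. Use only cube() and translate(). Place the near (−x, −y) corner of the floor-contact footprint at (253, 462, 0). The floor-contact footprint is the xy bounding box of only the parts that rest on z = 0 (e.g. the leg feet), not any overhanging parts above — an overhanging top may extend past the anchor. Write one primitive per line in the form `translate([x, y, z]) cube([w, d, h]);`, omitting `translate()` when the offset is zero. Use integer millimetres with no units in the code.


translate([253, 462, 0]) cube([70, 117, 2092]);
translate([1113, 462, 0]) cube([70, 117, 2092]);
translate([253, 462, 2092]) cube([930, 117, 82]);


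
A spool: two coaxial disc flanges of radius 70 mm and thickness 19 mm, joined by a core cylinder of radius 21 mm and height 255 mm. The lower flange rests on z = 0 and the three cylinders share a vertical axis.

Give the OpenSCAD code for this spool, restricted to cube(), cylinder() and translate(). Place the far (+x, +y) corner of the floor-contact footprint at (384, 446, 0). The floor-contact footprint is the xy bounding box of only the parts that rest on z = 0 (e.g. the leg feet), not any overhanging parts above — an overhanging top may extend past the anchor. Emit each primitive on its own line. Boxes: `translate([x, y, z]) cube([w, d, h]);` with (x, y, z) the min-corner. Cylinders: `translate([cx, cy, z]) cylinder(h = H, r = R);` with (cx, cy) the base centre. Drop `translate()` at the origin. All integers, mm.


translate([314, 376, 0]) cylinder(h = 19, r = 70);
translate([314, 376, 19]) cylinder(h = 255, r = 21);
translate([314, 376, 274]) cylinder(h = 19, r = 70);


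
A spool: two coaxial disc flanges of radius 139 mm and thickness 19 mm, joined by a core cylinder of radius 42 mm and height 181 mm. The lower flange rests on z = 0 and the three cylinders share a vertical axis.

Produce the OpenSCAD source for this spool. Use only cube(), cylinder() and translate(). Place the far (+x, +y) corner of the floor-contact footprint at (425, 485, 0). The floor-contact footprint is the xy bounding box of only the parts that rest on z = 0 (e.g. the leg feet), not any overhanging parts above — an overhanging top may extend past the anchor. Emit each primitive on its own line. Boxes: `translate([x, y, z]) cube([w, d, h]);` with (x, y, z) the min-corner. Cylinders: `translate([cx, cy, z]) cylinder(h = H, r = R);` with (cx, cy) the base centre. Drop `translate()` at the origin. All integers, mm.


translate([286, 346, 0]) cylinder(h = 19, r = 139);
translate([286, 346, 19]) cylinder(h = 181, r = 42);
translate([286, 346, 200]) cylinder(h = 19, r = 139);


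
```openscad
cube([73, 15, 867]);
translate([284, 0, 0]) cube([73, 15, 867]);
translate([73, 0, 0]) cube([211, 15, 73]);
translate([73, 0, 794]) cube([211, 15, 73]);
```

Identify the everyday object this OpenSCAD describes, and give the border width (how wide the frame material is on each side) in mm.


A picture frame. The border width is 73 mm.

Four thin pieces enclosing a rectangular opening — a picture frame. The two full-height stiles are 867 mm tall; the top rail sits at z = 794 and is 73 mm tall, so the border above the opening is 867 − 794 = 73 mm, matching the stile x-width.


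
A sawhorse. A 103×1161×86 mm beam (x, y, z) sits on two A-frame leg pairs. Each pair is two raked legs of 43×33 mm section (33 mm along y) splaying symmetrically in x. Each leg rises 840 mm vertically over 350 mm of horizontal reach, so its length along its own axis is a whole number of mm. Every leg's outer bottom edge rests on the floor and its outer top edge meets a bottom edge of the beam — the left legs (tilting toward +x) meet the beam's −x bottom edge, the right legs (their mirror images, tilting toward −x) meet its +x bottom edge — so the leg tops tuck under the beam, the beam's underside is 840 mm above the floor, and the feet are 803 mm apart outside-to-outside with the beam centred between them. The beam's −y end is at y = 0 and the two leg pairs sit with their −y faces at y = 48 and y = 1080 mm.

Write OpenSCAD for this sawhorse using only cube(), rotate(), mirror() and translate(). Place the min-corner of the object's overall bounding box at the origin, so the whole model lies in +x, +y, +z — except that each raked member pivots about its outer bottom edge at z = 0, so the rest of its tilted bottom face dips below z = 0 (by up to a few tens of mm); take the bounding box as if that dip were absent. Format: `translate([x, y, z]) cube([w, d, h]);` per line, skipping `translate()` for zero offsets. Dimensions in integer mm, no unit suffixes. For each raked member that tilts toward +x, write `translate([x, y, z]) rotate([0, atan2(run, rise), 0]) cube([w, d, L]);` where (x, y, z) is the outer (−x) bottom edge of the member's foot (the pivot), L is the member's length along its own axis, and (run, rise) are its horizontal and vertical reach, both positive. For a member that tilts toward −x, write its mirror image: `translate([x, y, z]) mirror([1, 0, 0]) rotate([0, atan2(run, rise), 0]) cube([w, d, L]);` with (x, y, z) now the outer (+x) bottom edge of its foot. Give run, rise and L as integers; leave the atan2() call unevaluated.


// leg length = √(350² + 840²) = 910
// right-leg outer foot x = 2·350 + 103 = 803
// beam min-corner = (350, 0, 840)
translate([350, 0, 840]) cube([103, 1161, 86]);
translate([0, 48, 0]) rotate([0, atan2(350, 840), 0]) cube([43, 33, 910]);
translate([803, 48, 0]) mirror([1, 0, 0]) rotate([0, atan2(350, 840), 0]) cube([43, 33, 910]);
translate([0, 1080, 0]) rotate([0, atan2(350, 840), 0]) cube([43, 33, 910]);
translate([803, 1080, 0]) mirror([1, 0, 0]) rotate([0, atan2(350, 840), 0]) cube([43, 33, 910]);


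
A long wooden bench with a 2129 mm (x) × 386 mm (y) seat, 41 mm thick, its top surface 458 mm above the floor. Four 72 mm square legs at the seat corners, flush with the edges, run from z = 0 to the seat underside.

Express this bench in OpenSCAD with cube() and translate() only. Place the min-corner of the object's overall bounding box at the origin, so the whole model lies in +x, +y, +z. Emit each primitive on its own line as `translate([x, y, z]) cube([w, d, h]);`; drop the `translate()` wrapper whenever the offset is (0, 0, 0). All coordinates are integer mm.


// leg_h = 458 − 41 = 417
translate([0, 0, 417]) cube([2129, 386, 41]);
cube([72, 72, 417]);
translate([0, 314, 0]) cube([72, 72, 417]);
translate([2057, 0, 0]) cube([72, 72, 417]);
translate([2057, 314, 0]) cube([72, 72, 417]);


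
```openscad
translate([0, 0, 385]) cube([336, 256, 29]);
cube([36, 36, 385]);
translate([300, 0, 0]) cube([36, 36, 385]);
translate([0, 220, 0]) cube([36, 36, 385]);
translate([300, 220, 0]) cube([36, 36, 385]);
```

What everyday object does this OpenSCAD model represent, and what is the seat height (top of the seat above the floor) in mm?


A stool. The seat height is 414 mm.

A 336×256×29 slab at z = 385 on four corner posts — a stool. The seat top is 385 + 29 = 414 mm.


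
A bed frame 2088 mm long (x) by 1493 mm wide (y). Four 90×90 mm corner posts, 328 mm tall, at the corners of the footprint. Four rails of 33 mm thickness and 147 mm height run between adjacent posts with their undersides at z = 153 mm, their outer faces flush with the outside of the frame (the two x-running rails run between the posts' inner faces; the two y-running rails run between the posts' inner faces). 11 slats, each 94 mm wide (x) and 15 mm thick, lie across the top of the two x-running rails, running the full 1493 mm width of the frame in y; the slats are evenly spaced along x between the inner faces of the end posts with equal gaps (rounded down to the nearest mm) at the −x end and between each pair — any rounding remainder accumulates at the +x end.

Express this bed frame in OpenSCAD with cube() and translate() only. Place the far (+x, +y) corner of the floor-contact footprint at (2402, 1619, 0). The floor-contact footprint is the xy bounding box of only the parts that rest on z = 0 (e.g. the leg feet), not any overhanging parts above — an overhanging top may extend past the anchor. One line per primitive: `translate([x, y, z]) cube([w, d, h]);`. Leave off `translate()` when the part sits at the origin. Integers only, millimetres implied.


translate([314, 126, 0]) cube([90, 90, 328]);
translate([314, 1529, 0]) cube([90, 90, 328]);
translate([2312, 126, 0]) cube([90, 90, 328]);
translate([2312, 1529, 0]) cube([90, 90, 328]);
translate([404, 126, 153]) cube([1908, 33, 147]);
translate([404, 1586, 153]) cube([1908, 33, 147]);
translate([314, 216, 153]) cube([33, 1313, 147]);
translate([2369, 216, 153]) cube([33, 1313, 147]);
translate([476, 126, 300]) cube([94, 1493, 15]);
translate([642, 126, 300]) cube([94, 1493, 15]);
translate([808, 126, 300]) cube([94, 1493, 15]);
translate([974, 126, 300]) cube([94, 1493, 15]);
translate([1140, 126, 300]) cube([94, 1493, 15]);
translate([1306, 126, 300]) cube([94, 1493, 15]);
translate([1472, 126, 300]) cube([94, 1493, 15]);
translate([1638, 126, 300]) cube([94, 1493, 15]);
translate([1804, 126, 300]) cube([94, 1493, 15]);
translate([1970, 126, 300]) cube([94, 1493, 15]);
translate([2136, 126, 300]) cube([94, 1493, 15]);


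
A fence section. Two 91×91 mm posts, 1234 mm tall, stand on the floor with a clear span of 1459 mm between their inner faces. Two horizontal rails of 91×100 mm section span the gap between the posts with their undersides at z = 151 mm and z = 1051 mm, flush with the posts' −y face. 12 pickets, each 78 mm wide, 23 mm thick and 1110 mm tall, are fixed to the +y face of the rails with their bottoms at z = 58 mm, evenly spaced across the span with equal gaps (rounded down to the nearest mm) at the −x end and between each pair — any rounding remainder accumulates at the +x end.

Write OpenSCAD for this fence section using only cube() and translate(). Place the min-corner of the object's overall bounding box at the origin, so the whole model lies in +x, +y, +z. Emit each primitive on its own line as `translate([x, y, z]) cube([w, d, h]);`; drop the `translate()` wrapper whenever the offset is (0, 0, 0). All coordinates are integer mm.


cube([91, 91, 1234]);
translate([1550, 0, 0]) cube([91, 91, 1234]);
translate([91, 0, 151]) cube([1459, 91, 100]);
translate([91, 0, 1051]) cube([1459, 91, 100]);
translate([131, 91, 58]) cube([78, 23, 1110]);
translate([249, 91, 58]) cube([78, 23, 1110]);
translate([367, 91, 58]) cube([78, 23, 1110]);
translate([485, 91, 58]) cube([78, 23, 1110]);
translate([603, 91, 58]) cube([78, 23, 1110]);
translate([721, 91, 58]) cube([78, 23, 1110]);
translate([839, 91, 58]) cube([78, 23, 1110]);
translate([957, 91, 58]) cube([78, 23, 1110]);
translate([1075, 91, 58]) cube([78, 23, 1110]);
translate([1193, 91, 58]) cube([78, 23, 1110]);
translate([1311, 91, 58]) cube([78, 23, 1110]);
translate([1429, 91, 58]) cube([78, 23, 1110]);


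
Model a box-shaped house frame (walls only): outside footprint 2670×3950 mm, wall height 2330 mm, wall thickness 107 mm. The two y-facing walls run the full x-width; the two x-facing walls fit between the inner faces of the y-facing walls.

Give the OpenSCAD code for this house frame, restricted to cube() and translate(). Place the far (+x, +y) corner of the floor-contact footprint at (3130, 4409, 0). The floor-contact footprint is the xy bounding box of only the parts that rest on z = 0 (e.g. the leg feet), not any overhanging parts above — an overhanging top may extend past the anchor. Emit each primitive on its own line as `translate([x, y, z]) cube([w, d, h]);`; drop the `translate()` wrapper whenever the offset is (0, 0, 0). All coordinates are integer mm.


translate([460, 459, 0]) cube([2670, 107, 2330]);
translate([460, 4302, 0]) cube([2670, 107, 2330]);
translate([460, 566, 0]) cube([107, 3736, 2330]);
translate([3023, 566, 0]) cube([107, 3736, 2330]);


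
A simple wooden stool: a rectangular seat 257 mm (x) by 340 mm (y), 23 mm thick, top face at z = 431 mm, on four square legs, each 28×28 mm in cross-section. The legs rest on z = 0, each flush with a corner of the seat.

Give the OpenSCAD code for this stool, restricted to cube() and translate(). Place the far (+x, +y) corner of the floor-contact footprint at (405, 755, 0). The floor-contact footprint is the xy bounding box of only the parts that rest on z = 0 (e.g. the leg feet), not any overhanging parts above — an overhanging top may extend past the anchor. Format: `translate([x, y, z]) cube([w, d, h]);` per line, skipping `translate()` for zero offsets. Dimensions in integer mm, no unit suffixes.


// leg_h = 431 - 23 = 408
translate([148, 415, 408]) cube([257, 340, 23]);
translate([148, 415, 0]) cube([28, 28, 408]);
translate([377, 415, 0]) cube([28, 28, 408]);
translate([148, 727, 0]) cube([28, 28, 408]);
translate([377, 727, 0]) cube([28, 28, 408]);


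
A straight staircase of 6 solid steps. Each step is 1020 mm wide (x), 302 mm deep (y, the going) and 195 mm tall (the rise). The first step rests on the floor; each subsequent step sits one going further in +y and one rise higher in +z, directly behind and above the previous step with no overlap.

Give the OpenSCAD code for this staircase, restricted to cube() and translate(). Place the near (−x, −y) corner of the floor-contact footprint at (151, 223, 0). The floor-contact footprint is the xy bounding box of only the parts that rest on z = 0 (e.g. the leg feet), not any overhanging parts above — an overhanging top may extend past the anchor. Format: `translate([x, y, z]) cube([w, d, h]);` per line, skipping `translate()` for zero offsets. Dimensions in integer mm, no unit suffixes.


translate([151, 223, 0]) cube([1020, 302, 195]);
translate([151, 525, 195]) cube([1020, 302, 195]);
translate([151, 827, 390]) cube([1020, 302, 195]);
translate([151, 1129, 585]) cube([1020, 302, 195]);
translate([151, 1431, 780]) cube([1020, 302, 195]);
translate([151, 1733, 975]) cube([1020, 302, 195]);


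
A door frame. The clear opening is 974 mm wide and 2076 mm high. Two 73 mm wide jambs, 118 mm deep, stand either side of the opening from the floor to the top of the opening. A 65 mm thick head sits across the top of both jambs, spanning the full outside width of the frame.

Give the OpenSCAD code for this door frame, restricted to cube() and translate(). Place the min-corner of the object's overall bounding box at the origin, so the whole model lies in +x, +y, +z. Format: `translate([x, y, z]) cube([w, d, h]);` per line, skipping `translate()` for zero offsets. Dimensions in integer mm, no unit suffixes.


cube([73, 118, 2076]);
translate([1047, 0, 0]) cube([73, 118, 2076]);
translate([0, 0, 2076]) cube([1120, 118, 65]);


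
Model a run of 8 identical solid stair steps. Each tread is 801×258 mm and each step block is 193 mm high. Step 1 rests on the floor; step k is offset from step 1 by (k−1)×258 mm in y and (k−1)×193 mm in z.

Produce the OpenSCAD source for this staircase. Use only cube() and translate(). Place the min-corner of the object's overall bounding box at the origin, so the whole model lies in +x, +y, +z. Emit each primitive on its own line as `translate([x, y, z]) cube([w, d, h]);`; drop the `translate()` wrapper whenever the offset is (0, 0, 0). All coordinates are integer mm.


cube([801, 258, 193]);
translate([0, 258, 193]) cube([801, 258, 193]);
translate([0, 516, 386]) cube([801, 258, 193]);
translate([0, 774, 579]) cube([801, 258, 193]);
translate([0, 1032, 772]) cube([801, 258, 193]);
translate([0, 1290, 965]) cube([801, 258, 193]);
translate([0, 1548, 1158]) cube([801, 258, 193]);
translate([0, 1806, 1351]) cube([801, 258, 193]);


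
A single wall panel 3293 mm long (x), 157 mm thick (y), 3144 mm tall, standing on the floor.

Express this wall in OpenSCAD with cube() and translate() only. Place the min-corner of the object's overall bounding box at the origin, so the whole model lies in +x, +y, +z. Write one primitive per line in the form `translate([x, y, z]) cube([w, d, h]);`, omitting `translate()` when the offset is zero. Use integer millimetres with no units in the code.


cube([3293, 157, 3144]);


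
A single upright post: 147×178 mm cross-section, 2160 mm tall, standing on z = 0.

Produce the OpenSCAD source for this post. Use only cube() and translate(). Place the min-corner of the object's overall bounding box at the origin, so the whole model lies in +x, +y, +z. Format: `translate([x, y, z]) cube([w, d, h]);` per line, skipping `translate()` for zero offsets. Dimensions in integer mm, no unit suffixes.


cube([147, 178, 2160]);


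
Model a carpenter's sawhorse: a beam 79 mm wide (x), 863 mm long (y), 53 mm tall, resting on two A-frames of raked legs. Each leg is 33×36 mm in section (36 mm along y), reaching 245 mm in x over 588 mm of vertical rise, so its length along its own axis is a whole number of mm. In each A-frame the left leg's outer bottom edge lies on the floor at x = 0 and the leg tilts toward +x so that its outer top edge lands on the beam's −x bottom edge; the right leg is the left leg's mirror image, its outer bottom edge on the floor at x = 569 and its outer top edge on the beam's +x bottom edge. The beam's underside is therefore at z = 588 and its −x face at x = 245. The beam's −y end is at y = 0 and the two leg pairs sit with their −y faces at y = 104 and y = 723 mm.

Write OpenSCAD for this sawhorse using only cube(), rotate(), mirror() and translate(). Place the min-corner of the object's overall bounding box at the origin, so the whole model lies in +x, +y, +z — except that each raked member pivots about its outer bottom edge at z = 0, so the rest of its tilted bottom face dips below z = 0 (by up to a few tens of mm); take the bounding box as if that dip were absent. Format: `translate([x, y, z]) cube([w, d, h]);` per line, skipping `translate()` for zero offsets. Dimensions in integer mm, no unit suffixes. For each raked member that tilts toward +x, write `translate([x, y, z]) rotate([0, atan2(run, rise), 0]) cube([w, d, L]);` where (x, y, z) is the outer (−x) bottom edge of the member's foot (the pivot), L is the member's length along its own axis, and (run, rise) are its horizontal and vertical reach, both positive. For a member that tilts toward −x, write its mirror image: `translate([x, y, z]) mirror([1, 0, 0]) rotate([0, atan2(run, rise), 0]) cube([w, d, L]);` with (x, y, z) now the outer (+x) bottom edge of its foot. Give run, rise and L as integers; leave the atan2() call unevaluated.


// leg length = √(245² + 588²) = 637
// right-leg outer foot x = 2·245 + 79 = 569
// beam min-corner = (245, 0, 588)
translate([245, 0, 588]) cube([79, 863, 53]);
translate([0, 104, 0]) rotate([0, atan2(245, 588), 0]) cube([33, 36, 637]);
translate([569, 104, 0]) mirror([1, 0, 0]) rotate([0, atan2(245, 588), 0]) cube([33, 36, 637]);
translate([0, 723, 0]) rotate([0, atan2(245, 588), 0]) cube([33, 36, 637]);
translate([569, 723, 0]) mirror([1, 0, 0]) rotate([0, atan2(245, 588), 0]) cube([33, 36, 637]);


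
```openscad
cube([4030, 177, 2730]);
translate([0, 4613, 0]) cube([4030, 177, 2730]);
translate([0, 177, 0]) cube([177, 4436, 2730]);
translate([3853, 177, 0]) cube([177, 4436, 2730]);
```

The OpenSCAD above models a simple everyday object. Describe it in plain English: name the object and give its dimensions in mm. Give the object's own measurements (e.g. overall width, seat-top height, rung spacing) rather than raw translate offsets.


The wall frame of a small rectangular building: four walls, each 2730 mm tall and 177 mm thick, enclosing a footprint 4030 mm (x) by 4790 mm (y) outside-to-outside, with no floor or roof. The front and back walls (the −y and +y sides) span the full width; the two side walls fit between them.


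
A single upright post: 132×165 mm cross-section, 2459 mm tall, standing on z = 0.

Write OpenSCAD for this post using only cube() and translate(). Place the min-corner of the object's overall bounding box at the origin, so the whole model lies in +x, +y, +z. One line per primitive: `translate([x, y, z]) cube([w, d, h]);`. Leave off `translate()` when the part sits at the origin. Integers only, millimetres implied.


cube([132, 165, 2459]);


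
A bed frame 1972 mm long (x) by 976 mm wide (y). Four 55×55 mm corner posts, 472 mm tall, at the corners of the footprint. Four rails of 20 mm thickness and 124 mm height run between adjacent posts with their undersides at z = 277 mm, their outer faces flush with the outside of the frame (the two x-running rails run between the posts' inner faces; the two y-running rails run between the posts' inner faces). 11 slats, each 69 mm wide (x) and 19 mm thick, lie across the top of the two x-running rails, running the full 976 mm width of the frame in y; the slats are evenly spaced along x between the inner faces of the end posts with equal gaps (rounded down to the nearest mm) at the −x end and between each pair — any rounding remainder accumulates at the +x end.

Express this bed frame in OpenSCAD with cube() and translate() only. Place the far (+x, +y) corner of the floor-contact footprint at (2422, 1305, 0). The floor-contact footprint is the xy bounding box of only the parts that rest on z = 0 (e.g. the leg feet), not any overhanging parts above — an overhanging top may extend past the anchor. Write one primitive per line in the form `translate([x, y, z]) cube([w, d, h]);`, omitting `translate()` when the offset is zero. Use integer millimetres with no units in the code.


translate([450, 329, 0]) cube([55, 55, 472]);
translate([450, 1250, 0]) cube([55, 55, 472]);
translate([2367, 329, 0]) cube([55, 55, 472]);
translate([2367, 1250, 0]) cube([55, 55, 472]);
translate([505, 329, 277]) cube([1862, 20, 124]);
translate([505, 1285, 277]) cube([1862, 20, 124]);
translate([450, 384, 277]) cube([20, 866, 124]);
translate([2402, 384, 277]) cube([20, 866, 124]);
translate([596, 329, 401]) cube([69, 976, 19]);
translate([756, 329, 401]) cube([69, 976, 19]);
translate([916, 329, 401]) cube([69, 976, 19]);
translate([1076, 329, 401]) cube([69, 976, 19]);
translate([1236, 329, 401]) cube([69, 976, 19]);
translate([1396, 329, 401]) cube([69, 976, 19]);
translate([1556, 329, 401]) cube([69, 976, 19]);
translate([1716, 329, 401]) cube([69, 976, 19]);
translate([1876, 329, 401]) cube([69, 976, 19]);
translate([2036, 329, 401]) cube([69, 976, 19]);
translate([2196, 329, 401]) cube([69, 976, 19]);


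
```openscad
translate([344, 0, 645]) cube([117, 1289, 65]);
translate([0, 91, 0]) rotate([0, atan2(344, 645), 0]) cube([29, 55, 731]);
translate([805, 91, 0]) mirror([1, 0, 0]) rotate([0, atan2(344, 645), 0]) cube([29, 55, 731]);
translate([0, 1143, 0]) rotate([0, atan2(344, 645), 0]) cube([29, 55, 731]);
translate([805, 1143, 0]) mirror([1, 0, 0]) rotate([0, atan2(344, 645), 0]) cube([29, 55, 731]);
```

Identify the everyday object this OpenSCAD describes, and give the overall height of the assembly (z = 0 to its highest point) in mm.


A sawhorse. The overall height is 710 mm.

A beam across two mirrored pairs of raked legs — a sawhorse. The beam's underside is at z = 645 (matching the legs' vertical rise in atan2(344, 645)) and the beam is 65 mm tall, so its top is at 645 + 65 = 710 mm. The raked legs top out at the beam's underside, so that is the highest point.


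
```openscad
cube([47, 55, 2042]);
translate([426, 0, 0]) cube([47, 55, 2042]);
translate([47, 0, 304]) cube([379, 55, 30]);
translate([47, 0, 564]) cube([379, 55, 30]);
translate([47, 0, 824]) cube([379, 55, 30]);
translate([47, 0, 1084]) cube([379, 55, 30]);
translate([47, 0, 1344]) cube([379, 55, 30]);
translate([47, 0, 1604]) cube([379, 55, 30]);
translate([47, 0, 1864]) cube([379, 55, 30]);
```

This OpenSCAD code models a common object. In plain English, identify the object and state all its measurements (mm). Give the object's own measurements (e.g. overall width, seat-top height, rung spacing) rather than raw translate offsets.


A straight ladder. Two 47×55 mm vertical rails, 2042 mm tall, stand 473 mm apart (outside-to-outside) with their front faces coplanar on the −y side. 7 rungs, each 55 mm deep and 30 mm tall, span between the inner faces of the rails, front faces flush with the rails. The lowest rung's underside is at z = 304 mm and rungs are spaced 260 mm apart (underside to underside).


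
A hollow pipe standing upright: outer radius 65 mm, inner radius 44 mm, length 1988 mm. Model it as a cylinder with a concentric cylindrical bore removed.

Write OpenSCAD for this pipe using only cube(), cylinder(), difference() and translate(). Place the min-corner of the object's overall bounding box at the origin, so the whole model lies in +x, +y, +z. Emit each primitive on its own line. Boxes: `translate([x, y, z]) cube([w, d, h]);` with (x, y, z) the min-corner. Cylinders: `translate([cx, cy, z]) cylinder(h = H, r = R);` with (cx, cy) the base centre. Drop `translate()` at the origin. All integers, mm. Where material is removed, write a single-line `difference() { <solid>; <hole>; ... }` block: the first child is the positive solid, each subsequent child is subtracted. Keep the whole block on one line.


difference() { translate([65, 65, 0]) cylinder(h = 1988, r = 65); translate([65, 65, 0]) cylinder(h = 1988, r = 44); }


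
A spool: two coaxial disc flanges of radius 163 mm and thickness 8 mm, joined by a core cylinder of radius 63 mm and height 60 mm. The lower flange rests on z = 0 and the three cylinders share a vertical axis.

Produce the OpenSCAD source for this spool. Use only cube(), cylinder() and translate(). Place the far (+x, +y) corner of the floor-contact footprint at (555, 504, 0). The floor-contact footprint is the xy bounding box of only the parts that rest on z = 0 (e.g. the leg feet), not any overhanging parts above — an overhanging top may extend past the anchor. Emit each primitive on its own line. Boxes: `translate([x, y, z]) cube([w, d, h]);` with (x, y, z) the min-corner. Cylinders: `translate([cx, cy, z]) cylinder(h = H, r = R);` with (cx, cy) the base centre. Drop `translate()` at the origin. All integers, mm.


translate([392, 341, 0]) cylinder(h = 8, r = 163);
translate([392, 341, 8]) cylinder(h = 60, r = 63);
translate([392, 341, 68]) cylinder(h = 8, r = 163);


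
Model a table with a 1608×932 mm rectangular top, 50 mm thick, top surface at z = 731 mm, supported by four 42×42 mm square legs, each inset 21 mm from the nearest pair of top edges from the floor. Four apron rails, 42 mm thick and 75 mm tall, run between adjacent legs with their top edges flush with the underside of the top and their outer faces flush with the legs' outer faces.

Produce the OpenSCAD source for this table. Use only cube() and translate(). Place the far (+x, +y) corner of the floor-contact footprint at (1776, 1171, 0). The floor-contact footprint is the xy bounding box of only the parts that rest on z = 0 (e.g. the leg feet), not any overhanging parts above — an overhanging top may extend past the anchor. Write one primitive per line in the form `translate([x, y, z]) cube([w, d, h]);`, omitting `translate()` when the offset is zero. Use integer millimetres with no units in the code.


translate([189, 260, 681]) cube([1608, 932, 50]);
translate([210, 281, 0]) cube([42, 42, 681]);
translate([1734, 281, 0]) cube([42, 42, 681]);
translate([210, 1129, 0]) cube([42, 42, 681]);
translate([1734, 1129, 0]) cube([42, 42, 681]);
translate([252, 281, 606]) cube([1482, 42, 75]);
translate([252, 1129, 606]) cube([1482, 42, 75]);
translate([210, 323, 606]) cube([42, 806, 75]);
translate([1734, 323, 606]) cube([42, 806, 75]);


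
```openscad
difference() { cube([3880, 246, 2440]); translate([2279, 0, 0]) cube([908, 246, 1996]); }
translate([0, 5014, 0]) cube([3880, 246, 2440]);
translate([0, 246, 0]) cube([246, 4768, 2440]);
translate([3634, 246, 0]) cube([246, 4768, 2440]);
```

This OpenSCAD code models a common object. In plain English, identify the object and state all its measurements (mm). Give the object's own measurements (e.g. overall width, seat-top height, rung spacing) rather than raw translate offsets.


A single room: four walls, each 2440 mm tall and 246 mm thick, enclosing an outside footprint 3880×5260 mm (x × y), no floor or roof. The front and back walls (−y and +y sides) run the full x-width; the side walls fit between their inner faces. A door opening 908 mm wide and 1996 mm tall is cut through the front wall from the floor up, its −x edge 2279 mm from the wall's −x end.


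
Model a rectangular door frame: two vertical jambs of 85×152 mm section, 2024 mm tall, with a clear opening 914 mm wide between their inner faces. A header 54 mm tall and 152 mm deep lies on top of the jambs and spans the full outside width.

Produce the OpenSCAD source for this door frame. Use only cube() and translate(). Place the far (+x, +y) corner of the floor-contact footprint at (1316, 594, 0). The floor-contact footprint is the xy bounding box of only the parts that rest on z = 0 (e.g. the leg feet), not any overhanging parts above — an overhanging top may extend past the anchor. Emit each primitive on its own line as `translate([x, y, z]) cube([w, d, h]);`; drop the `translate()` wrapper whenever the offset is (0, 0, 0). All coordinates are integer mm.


translate([232, 442, 0]) cube([85, 152, 2024]);
translate([1231, 442, 0]) cube([85, 152, 2024]);
translate([232, 442, 2024]) cube([1084, 152, 54]);


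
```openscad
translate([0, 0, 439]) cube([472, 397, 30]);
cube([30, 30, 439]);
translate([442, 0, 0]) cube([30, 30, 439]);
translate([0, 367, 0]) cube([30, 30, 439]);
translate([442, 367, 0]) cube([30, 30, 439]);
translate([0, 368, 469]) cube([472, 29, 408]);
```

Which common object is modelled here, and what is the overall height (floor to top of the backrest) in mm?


A chair. The overall height is 877 mm.

A slab on four corner posts with a tall panel at the back — a chair. The seat slab sits at z = 439 with thickness 30, and the 408 mm backrest starts at the seat top, so the overall height is 439 + 30 + 408 = 877 mm.


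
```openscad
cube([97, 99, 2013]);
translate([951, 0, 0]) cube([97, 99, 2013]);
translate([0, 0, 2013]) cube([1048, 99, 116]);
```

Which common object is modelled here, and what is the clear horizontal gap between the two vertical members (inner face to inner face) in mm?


A door frame. The clear opening width is 854 mm.

Two 2013 mm tall posts with a header on top — a door frame. The left jamb is 97 mm wide at x = 0; the right jamb starts at x = 951. The clear opening is 951 − 97 = 854 mm.


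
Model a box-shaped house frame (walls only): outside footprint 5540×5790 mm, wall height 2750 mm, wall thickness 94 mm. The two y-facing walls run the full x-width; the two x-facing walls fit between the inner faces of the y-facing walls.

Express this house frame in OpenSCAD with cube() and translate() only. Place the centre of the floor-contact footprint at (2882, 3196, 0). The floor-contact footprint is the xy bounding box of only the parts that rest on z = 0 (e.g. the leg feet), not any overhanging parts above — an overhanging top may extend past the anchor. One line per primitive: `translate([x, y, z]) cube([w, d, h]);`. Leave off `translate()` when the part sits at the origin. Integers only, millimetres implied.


translate([112, 301, 0]) cube([5540, 94, 2750]);
translate([112, 5997, 0]) cube([5540, 94, 2750]);
translate([112, 395, 0]) cube([94, 5602, 2750]);
translate([5558, 395, 0]) cube([94, 5602, 2750]);


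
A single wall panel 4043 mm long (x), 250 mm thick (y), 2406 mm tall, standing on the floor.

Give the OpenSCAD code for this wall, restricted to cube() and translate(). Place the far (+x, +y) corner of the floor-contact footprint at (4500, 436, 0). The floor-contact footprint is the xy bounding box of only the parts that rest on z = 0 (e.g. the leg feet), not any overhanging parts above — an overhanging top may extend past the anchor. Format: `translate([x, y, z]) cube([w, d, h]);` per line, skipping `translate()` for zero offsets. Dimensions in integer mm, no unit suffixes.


translate([457, 186, 0]) cube([4043, 250, 2406]);


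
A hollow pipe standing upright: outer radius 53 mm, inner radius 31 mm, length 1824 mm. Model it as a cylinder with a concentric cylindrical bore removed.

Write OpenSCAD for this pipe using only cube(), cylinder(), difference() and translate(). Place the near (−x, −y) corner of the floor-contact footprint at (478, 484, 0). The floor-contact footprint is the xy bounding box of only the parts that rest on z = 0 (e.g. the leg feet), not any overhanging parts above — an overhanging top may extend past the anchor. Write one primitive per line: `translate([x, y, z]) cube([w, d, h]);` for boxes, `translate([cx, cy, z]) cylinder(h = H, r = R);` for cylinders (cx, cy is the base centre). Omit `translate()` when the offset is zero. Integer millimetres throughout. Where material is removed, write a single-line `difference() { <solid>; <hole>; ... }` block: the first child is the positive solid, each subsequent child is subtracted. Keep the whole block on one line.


difference() { translate([531, 537, 0]) cylinder(h = 1824, r = 53); translate([531, 537, 0]) cylinder(h = 1824, r = 31); }


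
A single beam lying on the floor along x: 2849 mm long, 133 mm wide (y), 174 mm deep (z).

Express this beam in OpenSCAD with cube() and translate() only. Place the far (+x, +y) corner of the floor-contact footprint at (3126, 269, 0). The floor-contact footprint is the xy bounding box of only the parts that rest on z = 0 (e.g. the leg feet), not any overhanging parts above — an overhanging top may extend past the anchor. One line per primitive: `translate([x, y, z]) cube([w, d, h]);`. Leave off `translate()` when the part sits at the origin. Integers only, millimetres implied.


translate([277, 136, 0]) cube([2849, 133, 174]);


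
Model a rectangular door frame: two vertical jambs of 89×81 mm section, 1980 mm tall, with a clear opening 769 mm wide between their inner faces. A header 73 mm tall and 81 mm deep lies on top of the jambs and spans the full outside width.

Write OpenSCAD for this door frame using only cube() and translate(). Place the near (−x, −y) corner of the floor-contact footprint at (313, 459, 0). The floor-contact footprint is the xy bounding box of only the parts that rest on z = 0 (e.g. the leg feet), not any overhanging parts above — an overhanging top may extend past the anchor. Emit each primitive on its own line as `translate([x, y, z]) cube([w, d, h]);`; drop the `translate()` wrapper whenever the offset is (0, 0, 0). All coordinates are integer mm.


translate([313, 459, 0]) cube([89, 81, 1980]);
translate([1171, 459, 0]) cube([89, 81, 1980]);
translate([313, 459, 1980]) cube([947, 81, 73]);


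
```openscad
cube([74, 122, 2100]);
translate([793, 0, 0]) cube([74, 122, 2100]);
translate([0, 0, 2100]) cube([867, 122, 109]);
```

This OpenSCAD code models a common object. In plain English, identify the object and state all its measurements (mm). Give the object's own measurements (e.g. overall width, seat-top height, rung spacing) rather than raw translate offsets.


A door frame. The clear opening is 719 mm wide and 2100 mm high. Two 74 mm wide jambs, 122 mm deep, stand either side of the opening from the floor to the top of the opening. A 109 mm thick head sits across the top of both jambs, spanning the full outside width of the frame.


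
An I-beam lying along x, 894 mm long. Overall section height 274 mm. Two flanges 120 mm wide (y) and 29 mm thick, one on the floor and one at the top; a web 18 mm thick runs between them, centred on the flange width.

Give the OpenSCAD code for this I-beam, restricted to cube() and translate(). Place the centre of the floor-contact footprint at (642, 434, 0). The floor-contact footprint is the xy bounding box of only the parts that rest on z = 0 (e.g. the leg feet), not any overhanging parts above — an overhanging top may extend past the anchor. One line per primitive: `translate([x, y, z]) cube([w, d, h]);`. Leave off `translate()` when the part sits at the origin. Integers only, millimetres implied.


translate([195, 374, 0]) cube([894, 120, 29]);
translate([195, 425, 29]) cube([894, 18, 216]);
translate([195, 374, 245]) cube([894, 120, 29]);
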